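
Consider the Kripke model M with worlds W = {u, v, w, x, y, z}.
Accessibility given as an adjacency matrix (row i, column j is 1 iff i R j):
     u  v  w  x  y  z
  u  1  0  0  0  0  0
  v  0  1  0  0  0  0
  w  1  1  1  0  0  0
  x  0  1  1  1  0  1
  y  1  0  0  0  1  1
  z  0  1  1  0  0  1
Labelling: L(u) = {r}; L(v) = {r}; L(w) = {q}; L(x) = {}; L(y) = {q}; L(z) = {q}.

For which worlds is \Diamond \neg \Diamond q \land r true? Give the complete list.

u, v

Let φ = \Diamond \neg \Diamond q \land r. Evaluate φ at each world:
  u (successors {u}): φ is true.
  v (successors {v}): φ is true.
  w (successors {u, v, w}): φ is false.
  x (successors {v, w, x, z}): φ is false.
  y (successors {u, y, z}): φ is false.
  z (successors {v, w, z}): φ is false.
For instance, at x:
  At x: \Diamond \neg \Diamond q is true, r is false, so \Diamond \neg \Diamond q \land r is false.
    At x: \Diamond \neg \Diamond q requires \neg \Diamond q at some successor in {v, w, x, z}.
      \neg \Diamond q holds at v, so \Diamond \neg \Diamond q is true at x.
Satisfying worlds: {u, v}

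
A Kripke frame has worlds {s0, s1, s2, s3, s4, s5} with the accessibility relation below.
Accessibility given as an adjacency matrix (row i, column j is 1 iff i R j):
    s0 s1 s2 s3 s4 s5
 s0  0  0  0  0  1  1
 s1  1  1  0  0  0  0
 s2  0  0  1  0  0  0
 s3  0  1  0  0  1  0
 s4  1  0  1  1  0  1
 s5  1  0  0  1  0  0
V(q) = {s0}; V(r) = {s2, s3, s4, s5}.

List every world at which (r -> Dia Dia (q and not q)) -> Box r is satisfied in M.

Recall that Box ψ holds at a world iff ψ holds at every accessible world, and Dia ψ holds iff ψ holds at some accessible world.
Let φ = (r -> Dia Dia (q and not q)) -> Box r. Evaluate φ at each world:
  s0 (successors {s4, s5}): φ is true.
  s1 (successors {s0, s1}): φ is false.
  s2 (successors {s2}): φ is true.
  s3 (successors {s1, s4}): φ is true.
  s4 (successors {s0, s2, s3, s5}): φ is true.
  s5 (successors {s0, s3}): φ is true.
For instance, at s5:
  At s5: r -> Dia Dia (q and not q) is false, Box r is false, so (r -> Dia Dia (q and not q)) -> Box r is true.
    At s5: r is true, Dia Dia (q and not q) is false, so r -> Dia Dia (q and not q) is false.
      At s5: Dia Dia (q and not q) requires Dia (q and not q) at some successor in {s0, s3}.
        At s0: Dia (q and not q) is false.
        At s3: Dia (q and not q) is false.
      So Dia Dia (q and not q) is false at s5.
    At s5: Box r requires r at every successor {s0, s3}.
      r fails at s0, so Box r is false at s5.
Satisfying worlds: {s0, s2, s3, s4, s5}

s0, s2, s3, s4, s5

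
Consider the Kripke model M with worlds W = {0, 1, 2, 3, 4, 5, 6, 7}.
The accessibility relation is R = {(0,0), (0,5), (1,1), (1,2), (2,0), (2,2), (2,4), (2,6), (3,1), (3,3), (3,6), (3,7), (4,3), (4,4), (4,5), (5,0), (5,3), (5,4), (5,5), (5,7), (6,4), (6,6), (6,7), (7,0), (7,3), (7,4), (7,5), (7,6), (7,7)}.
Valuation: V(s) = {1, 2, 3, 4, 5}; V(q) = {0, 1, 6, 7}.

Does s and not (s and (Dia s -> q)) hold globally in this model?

No

Let φ = s and not (s and (Dia s -> q)). Evaluate φ at each world:
  0 (successors {0, 5}): φ is false.
  1 (successors {1, 2}): φ is false.
  2 (successors {0, 2, 4, 6}): φ is true.
  3 (successors {1, 3, 6, 7}): φ is true.
  4 (successors {3, 4, 5}): φ is true.
  5 (successors {0, 3, 4, 5, 7}): φ is true.
  6 (successors {4, 6, 7}): φ is false.
  7 (successors {0, 3, 4, 5, 6, 7}): φ is false.
Detail at 0 (counterexample):
  At 0: s is false, not (s and (Dia s -> q)) is true, so s and not (s and (Dia s -> q)) is false.
    At 0: s and (Dia s -> q) is false, so not (s and (Dia s -> q)) is true.
      At 0: s is false, Dia s -> q is true, so s and (Dia s -> q) is false.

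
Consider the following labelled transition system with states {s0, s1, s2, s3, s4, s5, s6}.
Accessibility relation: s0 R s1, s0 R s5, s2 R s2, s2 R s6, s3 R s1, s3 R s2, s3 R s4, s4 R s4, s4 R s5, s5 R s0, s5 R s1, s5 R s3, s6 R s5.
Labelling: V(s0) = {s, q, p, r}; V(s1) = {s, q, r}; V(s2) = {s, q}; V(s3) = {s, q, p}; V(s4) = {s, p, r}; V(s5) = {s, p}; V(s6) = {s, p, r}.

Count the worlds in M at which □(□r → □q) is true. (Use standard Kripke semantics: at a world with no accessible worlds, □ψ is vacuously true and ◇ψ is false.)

7

Let φ = □(□r → □q). Evaluate φ at each world:
  s0 (successors {s1, s5}): φ is true.
  s1 (successors ∅): φ is true.
  s2 (successors {s2, s6}): φ is true.
  s3 (successors {s1, s2, s4}): φ is true.
  s4 (successors {s4, s5}): φ is true.
  s5 (successors {s0, s1, s3}): φ is true.
  s6 (successors {s5}): φ is true.
For instance, at s6:
  At s6: □(□r → □q) requires □r → □q at every successor {s5}.
      At s5: □r is false, □q is true, so □r → □q is true.
  So □(□r → □q) is true at s6.
Satisfying worlds: {s0, s1, s2, s3, s4, s5, s6}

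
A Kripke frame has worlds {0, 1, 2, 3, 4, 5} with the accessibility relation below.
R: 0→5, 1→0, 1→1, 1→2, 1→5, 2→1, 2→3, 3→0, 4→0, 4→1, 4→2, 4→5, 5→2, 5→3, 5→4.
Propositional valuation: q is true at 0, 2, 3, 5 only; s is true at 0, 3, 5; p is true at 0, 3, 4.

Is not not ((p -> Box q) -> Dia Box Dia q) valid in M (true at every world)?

Let φ = not not ((p -> Box q) -> Dia Box Dia q). Evaluate φ at each world:
  0 (successors {5}): φ is true.
  1 (successors {0, 1, 2, 5}): φ is true.
  2 (successors {1, 3}): φ is true.
  3 (successors {0}): φ is true.
  4 (successors {0, 1, 2, 5}): φ is true.
  5 (successors {2, 3, 4}): φ is true.
For instance, at 4:
  At 4: not ((p -> Box q) -> Dia Box Dia q) is false, so not not ((p -> Box q) -> Dia Box Dia q) is true.
    At 4: (p -> Box q) -> Dia Box Dia q is true, so not ((p -> Box q) -> Dia Box Dia q) is false.
      At 4: p -> Box q is false, Dia Box Dia q is true, so (p -> Box q) -> Dia Box Dia q is true.

Yes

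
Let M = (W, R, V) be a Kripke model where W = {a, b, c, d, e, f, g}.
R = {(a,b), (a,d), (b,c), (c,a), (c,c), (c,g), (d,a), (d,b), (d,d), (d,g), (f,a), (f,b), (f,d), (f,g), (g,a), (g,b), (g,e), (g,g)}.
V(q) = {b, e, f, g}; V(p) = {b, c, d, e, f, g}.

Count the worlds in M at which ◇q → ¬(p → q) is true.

4

Let φ = ◇q → ¬(p → q). Evaluate φ at each world:
  a (successors {b, d}): φ is false.
  b (successors {c}): φ is true.
  c (successors {a, c, g}): φ is true.
  d (successors {a, b, d, g}): φ is true.
  e (successors ∅): φ is true.
  f (successors {a, b, d, g}): φ is false.
  g (successors {a, b, e, g}): φ is false.
For instance, at c:
  At c: ◇q is true, ¬(p → q) is true, so ◇q → ¬(p → q) is true.
    At c: ◇q requires q at some successor in {a, c, g}.
      q holds at g, so ◇q is true at c.
Satisfying worlds: {b, c, d, e}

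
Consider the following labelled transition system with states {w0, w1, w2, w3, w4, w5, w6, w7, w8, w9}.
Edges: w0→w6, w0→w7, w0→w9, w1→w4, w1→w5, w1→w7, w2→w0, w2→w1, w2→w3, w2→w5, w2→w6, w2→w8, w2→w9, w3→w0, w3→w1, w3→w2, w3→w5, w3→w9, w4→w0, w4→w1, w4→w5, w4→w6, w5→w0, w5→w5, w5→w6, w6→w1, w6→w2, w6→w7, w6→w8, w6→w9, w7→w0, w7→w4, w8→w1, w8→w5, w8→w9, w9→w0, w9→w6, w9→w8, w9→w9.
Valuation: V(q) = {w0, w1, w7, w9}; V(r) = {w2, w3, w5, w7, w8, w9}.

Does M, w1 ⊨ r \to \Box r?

At w1: r is false, \Box r is false, so r \to \Box r is true.
  At w1: \Box r requires r at every successor {w4, w5, w7}.
    r fails at w4, so \Box r is false at w1.

Yes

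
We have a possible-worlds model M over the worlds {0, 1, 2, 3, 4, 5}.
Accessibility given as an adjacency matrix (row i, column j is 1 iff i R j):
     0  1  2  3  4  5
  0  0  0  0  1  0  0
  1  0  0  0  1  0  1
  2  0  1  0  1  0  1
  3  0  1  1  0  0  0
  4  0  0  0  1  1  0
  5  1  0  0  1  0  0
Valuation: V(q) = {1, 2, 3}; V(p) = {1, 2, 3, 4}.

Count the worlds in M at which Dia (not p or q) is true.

Recall that Dia ψ holds at a world iff ψ holds at some accessible world.
Let φ = Dia (not p or q). Evaluate φ at each world:
  0 (successors {3}): φ is true.
  1 (successors {3, 5}): φ is true.
  2 (successors {1, 3, 5}): φ is true.
  3 (successors {1, 2}): φ is true.
  4 (successors {3, 4}): φ is true.
  5 (successors {0, 3}): φ is true.
For instance, at 2:
  At 2: Dia (not p or q) requires not p or q at some successor in {1, 3, 5}.
    not p or q holds at 1, so Dia (not p or q) is true at 2.
Satisfying worlds: {0, 1, 2, 3, 4, 5}

6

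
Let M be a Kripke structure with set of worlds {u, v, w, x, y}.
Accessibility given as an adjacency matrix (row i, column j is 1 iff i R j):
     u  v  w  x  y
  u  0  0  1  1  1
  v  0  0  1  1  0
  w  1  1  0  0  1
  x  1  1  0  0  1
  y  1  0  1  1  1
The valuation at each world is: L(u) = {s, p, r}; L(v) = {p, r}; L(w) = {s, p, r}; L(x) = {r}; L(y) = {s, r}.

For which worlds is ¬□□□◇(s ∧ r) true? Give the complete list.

none

Let φ = ¬□□□◇(s ∧ r). Evaluate φ at each world:
  u (successors {w, x, y}): φ is false.
  v (successors {w, x}): φ is false.
  w (successors {u, v, y}): φ is false.
  x (successors {u, v, y}): φ is false.
  y (successors {u, w, x, y}): φ is false.
For instance, at y:
  At y: □□□◇(s ∧ r) is true, so ¬□□□◇(s ∧ r) is false.
    At y: □□□◇(s ∧ r) requires □□◇(s ∧ r) at every successor {u, w, x, y}.
      At u: □□◇(s ∧ r) is true.
      At w: □□◇(s ∧ r) is true.
      At x: □□◇(s ∧ r) is true.
      At y: □□◇(s ∧ r) is true.
    So □□□◇(s ∧ r) is true at y.
Satisfying worlds: none.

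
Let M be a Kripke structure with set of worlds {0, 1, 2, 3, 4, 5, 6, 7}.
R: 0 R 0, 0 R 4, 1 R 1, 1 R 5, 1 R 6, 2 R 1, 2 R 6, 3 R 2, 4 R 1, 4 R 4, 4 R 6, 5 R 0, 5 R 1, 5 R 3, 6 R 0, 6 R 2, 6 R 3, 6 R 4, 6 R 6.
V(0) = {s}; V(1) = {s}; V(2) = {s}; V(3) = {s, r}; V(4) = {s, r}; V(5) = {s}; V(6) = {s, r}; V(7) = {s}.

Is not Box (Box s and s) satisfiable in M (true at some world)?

Let φ = not Box (Box s and s). Evaluate φ at each world:
  0 (successors {0, 4}): φ is false.
  1 (successors {1, 5, 6}): φ is false.
  2 (successors {1, 6}): φ is false.
  3 (successors {2}): φ is false.
  4 (successors {1, 4, 6}): φ is false.
  5 (successors {0, 1, 3}): φ is false.
  6 (successors {0, 2, 3, 4, 6}): φ is false.
  7 (successors ∅): φ is false.
For instance, at 0:
  At 0: Box (Box s and s) is true, so not Box (Box s and s) is false.
    At 0: Box (Box s and s) requires Box s and s at every successor {0, 4}.
      At 0: Box s and s is true.
      At 4: Box s and s is true.
    So Box (Box s and s) is true at 0.

No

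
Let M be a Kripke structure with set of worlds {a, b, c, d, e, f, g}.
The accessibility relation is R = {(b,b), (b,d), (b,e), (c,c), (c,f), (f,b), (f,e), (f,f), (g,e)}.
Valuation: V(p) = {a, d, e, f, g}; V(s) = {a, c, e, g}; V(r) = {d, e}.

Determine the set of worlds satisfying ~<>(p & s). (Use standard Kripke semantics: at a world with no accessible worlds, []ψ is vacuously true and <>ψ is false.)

a, c, d, e

Recall that <>ψ holds at a world iff ψ holds at some accessible world.
Let φ = ~<>(p & s). Evaluate φ at each world:
  a (successors ∅): φ is true.
  b (successors {b, d, e}): φ is false.
  c (successors {c, f}): φ is true.
  d (successors ∅): φ is true.
  e (successors ∅): φ is true.
  f (successors {b, e, f}): φ is false.
  g (successors {e}): φ is false.
For instance, at g:
  At g: <>(p & s) is true, so ~<>(p & s) is false.
    At g: <>(p & s) requires p & s at some successor in {e}.
      p & s holds at e, so <>(p & s) is true at g.
Satisfying worlds: {a, c, d, e}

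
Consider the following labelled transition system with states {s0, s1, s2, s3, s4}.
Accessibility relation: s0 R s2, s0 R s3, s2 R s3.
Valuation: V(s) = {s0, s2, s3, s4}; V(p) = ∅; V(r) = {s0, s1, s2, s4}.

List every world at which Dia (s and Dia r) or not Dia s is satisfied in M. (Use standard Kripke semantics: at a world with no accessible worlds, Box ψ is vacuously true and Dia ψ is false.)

Let φ = Dia (s and Dia r) or not Dia s. Evaluate φ at each world:
  s0 (successors {s2, s3}): φ is false.
  s1 (successors ∅): φ is true.
  s2 (successors {s3}): φ is false.
  s3 (successors ∅): φ is true.
  s4 (successors ∅): φ is true.
For instance, at s2:
  At s2: Dia (s and Dia r) is false, not Dia s is false, so Dia (s and Dia r) or not Dia s is false.
    At s2: Dia (s and Dia r) requires s and Dia r at some successor in {s3}.
      At s3: s and Dia r is false.
    So Dia (s and Dia r) is false at s2.
    At s2: Dia s is true, so not Dia s is false.
      At s2: Dia s requires s at some successor in {s3}.
        s holds at s3, so Dia s is true at s2.
Satisfying worlds: {s1, s3, s4}

s1, s3, s4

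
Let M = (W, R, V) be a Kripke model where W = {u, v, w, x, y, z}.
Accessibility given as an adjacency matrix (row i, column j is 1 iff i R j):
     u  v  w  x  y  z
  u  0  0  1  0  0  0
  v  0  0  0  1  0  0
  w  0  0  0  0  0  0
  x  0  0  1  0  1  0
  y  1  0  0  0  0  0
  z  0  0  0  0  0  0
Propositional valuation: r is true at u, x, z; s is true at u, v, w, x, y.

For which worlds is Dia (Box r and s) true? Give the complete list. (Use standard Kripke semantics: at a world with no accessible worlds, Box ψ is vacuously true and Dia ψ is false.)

Recall that Box ψ holds at a world iff ψ holds at every accessible world, and Dia ψ holds iff ψ holds at some accessible world.
Let φ = Dia (Box r and s). Evaluate φ at each world:
  u (successors {w}): φ is true.
  v (successors {x}): φ is false.
  w (successors ∅): φ is false.
  x (successors {w, y}): φ is true.
  y (successors {u}): φ is false.
  z (successors ∅): φ is false.
For instance, at u:
  At u: Dia (Box r and s) requires Box r and s at some successor in {w}.
    Box r and s holds at w, so Dia (Box r and s) is true at u.
      At w: Box r is true, s is true, so Box r and s is true.
Satisfying worlds: {u, x}

u, x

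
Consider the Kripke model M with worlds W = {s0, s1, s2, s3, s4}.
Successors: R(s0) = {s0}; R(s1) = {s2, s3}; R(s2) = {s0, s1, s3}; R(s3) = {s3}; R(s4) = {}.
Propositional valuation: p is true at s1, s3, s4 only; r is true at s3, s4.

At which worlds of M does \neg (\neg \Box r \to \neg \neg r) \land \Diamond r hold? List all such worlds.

Let φ = \neg (\neg \Box r \to \neg \neg r) \land \Diamond r. Evaluate φ at each world:
  s0 (successors {s0}): φ is false.
  s1 (successors {s2, s3}): φ is true.
  s2 (successors {s0, s1, s3}): φ is true.
  s3 (successors {s3}): φ is false.
  s4 (successors ∅): φ is false.
For instance, at s3:
  At s3: \neg (\neg \Box r \to \neg \neg r) is false, \Diamond r is true, so \neg (\neg \Box r \to \neg \neg r) \land \Diamond r is false.
    At s3: \neg \Box r \to \neg \neg r is true, so \neg (\neg \Box r \to \neg \neg r) is false.
      At s3: \neg \Box r is false, \neg \neg r is true, so \neg \Box r \to \neg \neg r is true.
    At s3: \Diamond r requires r at some successor in {s3}.
      r holds at s3, so \Diamond r is true at s3.
Satisfying worlds: {s1, s2}

s1, s2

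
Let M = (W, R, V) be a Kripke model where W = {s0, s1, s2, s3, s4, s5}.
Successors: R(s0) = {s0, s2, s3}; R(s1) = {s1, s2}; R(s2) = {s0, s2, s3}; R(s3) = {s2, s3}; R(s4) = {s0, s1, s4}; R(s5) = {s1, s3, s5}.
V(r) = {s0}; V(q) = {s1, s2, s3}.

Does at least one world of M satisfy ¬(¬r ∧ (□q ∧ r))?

Yes

Let φ = ¬(¬r ∧ (□q ∧ r)). Evaluate φ at each world:
  s0 (successors {s0, s2, s3}): φ is true.
  s1 (successors {s1, s2}): φ is true.
  s2 (successors {s0, s2, s3}): φ is true.
  s3 (successors {s2, s3}): φ is true.
  s4 (successors {s0, s1, s4}): φ is true.
  s5 (successors {s1, s3, s5}): φ is true.
Detail at s0 (witness):
  At s0: ¬r ∧ (□q ∧ r) is false, so ¬(¬r ∧ (□q ∧ r)) is true.
    At s0: ¬r is false, □q ∧ r is false, so ¬r ∧ (□q ∧ r) is false.
      At s0: □q is false, r is true, so □q ∧ r is false.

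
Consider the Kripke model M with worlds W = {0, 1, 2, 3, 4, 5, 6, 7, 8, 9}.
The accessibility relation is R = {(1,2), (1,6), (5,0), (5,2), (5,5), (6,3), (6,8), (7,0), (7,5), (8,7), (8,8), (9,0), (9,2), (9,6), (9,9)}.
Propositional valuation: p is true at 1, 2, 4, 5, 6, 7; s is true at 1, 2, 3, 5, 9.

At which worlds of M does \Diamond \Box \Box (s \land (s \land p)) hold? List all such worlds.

Let φ = \Diamond \Box \Box (s \land (s \land p)). Evaluate φ at each world:
  0 (successors ∅): φ is false.
  1 (successors {2, 6}): φ is true.
  2 (successors ∅): φ is false.
  3 (successors ∅): φ is false.
  4 (successors ∅): φ is false.
  5 (successors {0, 2, 5}): φ is true.
  6 (successors {3, 8}): φ is true.
  7 (successors {0, 5}): φ is true.
  8 (successors {7, 8}): φ is false.
  9 (successors {0, 2, 6, 9}): φ is true.
For instance, at 8:
  At 8: \Diamond \Box \Box (s \land (s \land p)) requires \Box \Box (s \land (s \land p)) at some successor in {7, 8}.
    At 7: \Box \Box (s \land (s \land p)) is false.
    At 8: \Box \Box (s \land (s \land p)) is false.
  So \Diamond \Box \Box (s \land (s \land p)) is false at 8.
Satisfying worlds: {1, 5, 6, 7, 9}

1, 5, 6, 7, 9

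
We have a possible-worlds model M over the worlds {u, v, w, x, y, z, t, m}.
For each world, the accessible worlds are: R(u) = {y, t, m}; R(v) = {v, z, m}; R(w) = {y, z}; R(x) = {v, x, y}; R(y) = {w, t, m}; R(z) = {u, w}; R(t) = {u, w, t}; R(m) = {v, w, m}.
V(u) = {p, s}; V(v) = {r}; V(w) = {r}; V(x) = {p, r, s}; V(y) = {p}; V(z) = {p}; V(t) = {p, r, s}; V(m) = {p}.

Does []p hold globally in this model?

No

Let φ = []p. Evaluate φ at each world:
  u (successors {y, t, m}): φ is true.
  v (successors {v, z, m}): φ is false.
  w (successors {y, z}): φ is true.
  x (successors {v, x, y}): φ is false.
  y (successors {w, t, m}): φ is false.
  z (successors {u, w}): φ is false.
  t (successors {u, w, t}): φ is false.
  m (successors {v, w, m}): φ is false.
Detail at v (counterexample):
  At v: []p requires p at every successor {v, z, m}.
    p fails at v, so []p is false at v.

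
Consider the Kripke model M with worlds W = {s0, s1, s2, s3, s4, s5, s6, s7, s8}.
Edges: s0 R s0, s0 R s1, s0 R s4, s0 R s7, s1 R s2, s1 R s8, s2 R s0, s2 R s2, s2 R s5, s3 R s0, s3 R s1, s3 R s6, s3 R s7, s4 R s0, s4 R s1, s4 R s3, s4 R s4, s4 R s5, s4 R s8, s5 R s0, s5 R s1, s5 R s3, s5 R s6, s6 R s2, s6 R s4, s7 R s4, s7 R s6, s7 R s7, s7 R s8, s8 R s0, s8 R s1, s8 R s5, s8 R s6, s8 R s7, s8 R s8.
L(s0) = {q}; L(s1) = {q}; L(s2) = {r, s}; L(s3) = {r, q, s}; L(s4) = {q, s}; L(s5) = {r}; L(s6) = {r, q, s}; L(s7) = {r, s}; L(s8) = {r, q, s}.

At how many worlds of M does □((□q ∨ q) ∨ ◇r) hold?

Let φ = □((□q ∨ q) ∨ ◇r). Evaluate φ at each world:
  s0 (successors {s0, s1, s4, s7}): φ is true.
  s1 (successors {s2, s8}): φ is true.
  s2 (successors {s0, s2, s5}): φ is true.
  s3 (successors {s0, s1, s6, s7}): φ is true.
  s4 (successors {s0, s1, s3, s4, s5, s8}): φ is true.
  s5 (successors {s0, s1, s3, s6}): φ is true.
  s6 (successors {s2, s4}): φ is true.
  s7 (successors {s4, s6, s7, s8}): φ is true.
  s8 (successors {s0, s1, s5, s6, s7, s8}): φ is true.
For instance, at s1:
  At s1: □((□q ∨ q) ∨ ◇r) requires (□q ∨ q) ∨ ◇r at every successor {s2, s8}.
      At s2: □q ∨ q is false, ◇r is true, so (□q ∨ q) ∨ ◇r is true.
      At s8: □q ∨ q is true, ◇r is true, so (□q ∨ q) ∨ ◇r is true.
  So □((□q ∨ q) ∨ ◇r) is true at s1.
Satisfying worlds: {s0, s1, s2, s3, s4, s5, s6, s7, s8}

9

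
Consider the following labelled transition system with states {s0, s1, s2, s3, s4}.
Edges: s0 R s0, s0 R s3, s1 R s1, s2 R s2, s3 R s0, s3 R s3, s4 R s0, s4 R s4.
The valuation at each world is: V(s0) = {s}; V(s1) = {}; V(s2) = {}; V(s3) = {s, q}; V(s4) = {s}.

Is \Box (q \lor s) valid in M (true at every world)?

Recall that \Box ψ holds at a world iff ψ holds at every accessible world, and \Diamond ψ holds iff ψ holds at some accessible world.
Let φ = \Box (q \lor s). Evaluate φ at each world:
  s0 (successors {s0, s3}): φ is true.
  s1 (successors {s1}): φ is false.
  s2 (successors {s2}): φ is false.
  s3 (successors {s0, s3}): φ is true.
  s4 (successors {s0, s4}): φ is true.
Detail at s1 (counterexample):
  At s1: \Box (q \lor s) requires q \lor s at every successor {s1}.
    q \lor s fails at s1, so \Box (q \lor s) is false at s1.

No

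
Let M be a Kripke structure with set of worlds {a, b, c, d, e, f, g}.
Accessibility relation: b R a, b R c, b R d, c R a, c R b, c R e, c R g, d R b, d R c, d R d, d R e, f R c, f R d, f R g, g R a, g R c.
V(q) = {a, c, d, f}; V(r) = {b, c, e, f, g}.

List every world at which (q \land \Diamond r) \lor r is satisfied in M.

b, c, d, e, f, g

Recall that \Diamond ψ holds at a world iff ψ holds at some accessible world.
Let φ = (q \land \Diamond r) \lor r. Evaluate φ at each world:
  a (successors ∅): φ is false.
  b (successors {a, c, d}): φ is true.
  c (successors {a, b, e, g}): φ is true.
  d (successors {b, c, d, e}): φ is true.
  e (successors ∅): φ is true.
  f (successors {c, d, g}): φ is true.
  g (successors {a, c}): φ is true.
For instance, at f:
  At f: q \land \Diamond r is true, r is true, so (q \land \Diamond r) \lor r is true.
    At f: q is true, \Diamond r is true, so q \land \Diamond r is true.
      At f: \Diamond r requires r at some successor in {c, d, g}.
        r holds at c, so \Diamond r is true at f.
Satisfying worlds: {b, c, d, e, f, g}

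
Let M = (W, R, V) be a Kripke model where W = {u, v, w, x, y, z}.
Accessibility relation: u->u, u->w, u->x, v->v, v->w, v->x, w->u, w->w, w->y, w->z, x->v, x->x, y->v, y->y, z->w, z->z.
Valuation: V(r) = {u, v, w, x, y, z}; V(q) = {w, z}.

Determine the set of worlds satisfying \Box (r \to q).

Let φ = \Box (r \to q). Evaluate φ at each world:
  u (successors {u, w, x}): φ is false.
  v (successors {v, w, x}): φ is false.
  w (successors {u, w, y, z}): φ is false.
  x (successors {v, x}): φ is false.
  y (successors {v, y}): φ is false.
  z (successors {w, z}): φ is true.
For instance, at u:
  At u: \Box (r \to q) requires r \to q at every successor {u, w, x}.
    r \to q fails at u, so \Box (r \to q) is false at u.
Satisfying worlds: {z}

z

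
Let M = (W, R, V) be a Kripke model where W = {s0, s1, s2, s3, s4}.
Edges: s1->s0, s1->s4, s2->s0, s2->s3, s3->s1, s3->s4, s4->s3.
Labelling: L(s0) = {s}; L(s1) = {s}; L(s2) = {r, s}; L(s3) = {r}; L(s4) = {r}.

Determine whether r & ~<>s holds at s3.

No

Recall that <>ψ holds at a world iff ψ holds at some accessible world.
At s3: r is true, ~<>s is false, so r & ~<>s is false.
  At s3: <>s is true, so ~<>s is false.
    At s3: <>s requires s at some successor in {s1, s4}.
      s holds at s1, so <>s is true at s3.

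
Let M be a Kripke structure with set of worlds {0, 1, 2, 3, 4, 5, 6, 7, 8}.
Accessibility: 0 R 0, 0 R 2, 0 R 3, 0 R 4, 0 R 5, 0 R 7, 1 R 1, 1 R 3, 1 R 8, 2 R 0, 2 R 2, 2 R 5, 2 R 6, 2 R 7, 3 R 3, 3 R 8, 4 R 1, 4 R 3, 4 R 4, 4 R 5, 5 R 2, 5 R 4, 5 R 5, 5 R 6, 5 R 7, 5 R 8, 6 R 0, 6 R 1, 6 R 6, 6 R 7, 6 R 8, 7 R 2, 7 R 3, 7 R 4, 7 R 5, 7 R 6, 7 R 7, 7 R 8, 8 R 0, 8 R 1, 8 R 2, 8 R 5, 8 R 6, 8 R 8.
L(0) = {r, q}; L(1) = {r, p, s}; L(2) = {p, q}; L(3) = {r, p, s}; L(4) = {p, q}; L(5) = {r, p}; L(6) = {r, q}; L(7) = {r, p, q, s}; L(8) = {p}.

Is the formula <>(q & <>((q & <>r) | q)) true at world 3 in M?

Recall that <>ψ holds at a world iff ψ holds at some accessible world.
At 3: <>(q & <>((q & <>r) | q)) requires q & <>((q & <>r) | q) at some successor in {3, 8}.
  At 3: q & <>((q & <>r) | q) is false.
  At 8: q & <>((q & <>r) | q) is false.
So <>(q & <>((q & <>r) | q)) is false at 3.

No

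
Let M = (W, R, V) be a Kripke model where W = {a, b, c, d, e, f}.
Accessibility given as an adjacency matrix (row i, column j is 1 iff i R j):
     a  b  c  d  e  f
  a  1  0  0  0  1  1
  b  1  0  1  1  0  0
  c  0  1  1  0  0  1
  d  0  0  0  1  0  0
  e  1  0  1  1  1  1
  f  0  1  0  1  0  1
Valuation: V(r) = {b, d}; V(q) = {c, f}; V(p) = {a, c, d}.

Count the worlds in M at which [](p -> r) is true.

2

Let φ = [](p -> r). Evaluate φ at each world:
  a (successors {a, e, f}): φ is false.
  b (successors {a, c, d}): φ is false.
  c (successors {b, c, f}): φ is false.
  d (successors {d}): φ is true.
  e (successors {a, c, d, e, f}): φ is false.
  f (successors {b, d, f}): φ is true.
For instance, at c:
  At c: [](p -> r) requires p -> r at every successor {b, c, f}.
    p -> r fails at c, so [](p -> r) is false at c.
Satisfying worlds: {d, f}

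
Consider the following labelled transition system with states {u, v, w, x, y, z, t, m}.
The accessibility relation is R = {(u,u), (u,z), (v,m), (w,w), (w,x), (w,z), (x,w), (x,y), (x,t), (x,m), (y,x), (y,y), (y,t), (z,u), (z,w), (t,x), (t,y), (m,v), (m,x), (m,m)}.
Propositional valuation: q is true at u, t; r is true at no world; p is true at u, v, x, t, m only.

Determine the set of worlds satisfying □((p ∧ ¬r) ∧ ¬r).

Let φ = □((p ∧ ¬r) ∧ ¬r). Evaluate φ at each world:
  u (successors {u, z}): φ is false.
  v (successors {m}): φ is true.
  w (successors {w, x, z}): φ is false.
  x (successors {w, y, t, m}): φ is false.
  y (successors {x, y, t}): φ is false.
  z (successors {u, w}): φ is false.
  t (successors {x, y}): φ is false.
  m (successors {v, x, m}): φ is true.
For instance, at w:
  At w: □((p ∧ ¬r) ∧ ¬r) requires (p ∧ ¬r) ∧ ¬r at every successor {w, x, z}.
    (p ∧ ¬r) ∧ ¬r fails at w, so □((p ∧ ¬r) ∧ ¬r) is false at w.
Satisfying worlds: {v, m}

v, m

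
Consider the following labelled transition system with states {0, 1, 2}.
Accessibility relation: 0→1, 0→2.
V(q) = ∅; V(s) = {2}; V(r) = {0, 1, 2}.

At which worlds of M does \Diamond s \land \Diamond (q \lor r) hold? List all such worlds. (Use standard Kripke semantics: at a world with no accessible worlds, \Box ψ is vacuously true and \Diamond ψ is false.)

0

Let φ = \Diamond s \land \Diamond (q \lor r). Evaluate φ at each world:
  0 (successors {1, 2}): φ is true.
  1 (successors ∅): φ is false.
  2 (successors ∅): φ is false.
For instance, at 0:
  At 0: \Diamond s is true, \Diamond (q \lor r) is true, so \Diamond s \land \Diamond (q \lor r) is true.
    At 0: \Diamond s requires s at some successor in {1, 2}.
      s holds at 2, so \Diamond s is true at 0.
    At 0: \Diamond (q \lor r) requires q \lor r at some successor in {1, 2}.
      q \lor r holds at 1, so \Diamond (q \lor r) is true at 0.
Satisfying worlds: {0}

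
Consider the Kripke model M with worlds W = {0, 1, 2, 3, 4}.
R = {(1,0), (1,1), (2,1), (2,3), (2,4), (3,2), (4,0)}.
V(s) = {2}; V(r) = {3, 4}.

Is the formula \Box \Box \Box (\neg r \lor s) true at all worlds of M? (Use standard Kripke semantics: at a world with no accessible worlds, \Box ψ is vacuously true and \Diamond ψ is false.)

Let φ = \Box \Box \Box (\neg r \lor s). Evaluate φ at each world:
  0 (successors ∅): φ is true.
  1 (successors {0, 1}): φ is true.
  2 (successors {1, 3, 4}): φ is false.
  3 (successors {2}): φ is true.
  4 (successors {0}): φ is true.
Detail at 2 (counterexample):
  At 2: \Box \Box \Box (\neg r \lor s) requires \Box \Box (\neg r \lor s) at every successor {1, 3, 4}.
    \Box \Box (\neg r \lor s) fails at 3, so \Box \Box \Box (\neg r \lor s) is false at 2.
      At 3: \Box \Box (\neg r \lor s) requires \Box (\neg r \lor s) at every successor {2}.
        \Box (\neg r \lor s) fails at 2, so \Box \Box (\neg r \lor s) is false at 3.

No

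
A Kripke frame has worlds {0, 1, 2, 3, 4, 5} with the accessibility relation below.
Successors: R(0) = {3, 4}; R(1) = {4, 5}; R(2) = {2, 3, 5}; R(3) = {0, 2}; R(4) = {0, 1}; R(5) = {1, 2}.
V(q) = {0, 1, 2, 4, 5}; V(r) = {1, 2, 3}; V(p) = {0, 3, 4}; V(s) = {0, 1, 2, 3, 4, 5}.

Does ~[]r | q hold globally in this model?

Yes

Let φ = ~[]r | q. Evaluate φ at each world:
  0 (successors {3, 4}): φ is true.
  1 (successors {4, 5}): φ is true.
  2 (successors {2, 3, 5}): φ is true.
  3 (successors {0, 2}): φ is true.
  4 (successors {0, 1}): φ is true.
  5 (successors {1, 2}): φ is true.
For instance, at 0:
  At 0: ~[]r is true, q is true, so ~[]r | q is true.
    At 0: []r is false, so ~[]r is true.
      At 0: []r requires r at every successor {3, 4}.
        r fails at 4, so []r is false at 0.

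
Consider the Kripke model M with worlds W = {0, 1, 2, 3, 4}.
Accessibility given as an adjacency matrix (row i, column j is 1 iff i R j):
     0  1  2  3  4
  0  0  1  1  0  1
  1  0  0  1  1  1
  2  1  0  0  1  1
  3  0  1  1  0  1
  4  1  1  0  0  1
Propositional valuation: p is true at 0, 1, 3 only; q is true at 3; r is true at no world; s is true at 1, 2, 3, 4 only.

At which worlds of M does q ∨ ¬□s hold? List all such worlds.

Let φ = q ∨ ¬□s. Evaluate φ at each world:
  0 (successors {1, 2, 4}): φ is false.
  1 (successors {2, 3, 4}): φ is false.
  2 (successors {0, 3, 4}): φ is true.
  3 (successors {1, 2, 4}): φ is true.
  4 (successors {0, 1, 4}): φ is true.
For instance, at 3:
  At 3: q is true, ¬□s is false, so q ∨ ¬□s is true.
    At 3: □s is true, so ¬□s is false.
      At 3: □s requires s at every successor {1, 2, 4}.
        At 1: s is true.
        At 2: s is true.
        At 4: s is true.
      So □s is true at 3.
Satisfying worlds: {2, 3, 4}

2, 3, 4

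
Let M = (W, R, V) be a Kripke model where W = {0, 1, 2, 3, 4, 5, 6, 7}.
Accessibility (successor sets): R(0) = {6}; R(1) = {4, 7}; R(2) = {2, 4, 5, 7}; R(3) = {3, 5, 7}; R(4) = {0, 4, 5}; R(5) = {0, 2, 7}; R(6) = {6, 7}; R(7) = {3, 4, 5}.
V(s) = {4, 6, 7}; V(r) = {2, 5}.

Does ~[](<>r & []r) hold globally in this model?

Let φ = ~[](<>r & []r). Evaluate φ at each world:
  0 (successors {6}): φ is true.
  1 (successors {4, 7}): φ is true.
  2 (successors {2, 4, 5, 7}): φ is true.
  3 (successors {3, 5, 7}): φ is true.
  4 (successors {0, 4, 5}): φ is true.
  5 (successors {0, 2, 7}): φ is true.
  6 (successors {6, 7}): φ is true.
  7 (successors {3, 4, 5}): φ is true.
For instance, at 0:
  At 0: [](<>r & []r) is false, so ~[](<>r & []r) is true.
    At 0: [](<>r & []r) requires <>r & []r at every successor {6}.
      <>r & []r fails at 6, so [](<>r & []r) is false at 0.

Yes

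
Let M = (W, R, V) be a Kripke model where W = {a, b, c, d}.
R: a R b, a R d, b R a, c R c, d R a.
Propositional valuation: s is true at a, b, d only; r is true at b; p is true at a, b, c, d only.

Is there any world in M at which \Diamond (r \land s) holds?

Yes

Recall that \Diamond ψ holds at a world iff ψ holds at some accessible world.
Let φ = \Diamond (r \land s). Evaluate φ at each world:
  a (successors {b, d}): φ is true.
  b (successors {a}): φ is false.
  c (successors {c}): φ is false.
  d (successors {a}): φ is false.
Detail at a (witness):
  At a: \Diamond (r \land s) requires r \land s at some successor in {b, d}.
    r \land s holds at b, so \Diamond (r \land s) is true at a.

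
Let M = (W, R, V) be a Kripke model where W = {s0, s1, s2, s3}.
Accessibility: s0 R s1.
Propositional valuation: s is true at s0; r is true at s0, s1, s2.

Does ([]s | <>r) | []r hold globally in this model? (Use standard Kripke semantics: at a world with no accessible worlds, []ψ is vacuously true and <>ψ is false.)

Yes

Let φ = ([]s | <>r) | []r. Evaluate φ at each world:
  s0 (successors {s1}): φ is true.
  s1 (successors ∅): φ is true.
  s2 (successors ∅): φ is true.
  s3 (successors ∅): φ is true.
For instance, at s0:
  At s0: []s | <>r is true, []r is true, so ([]s | <>r) | []r is true.
    At s0: []s is false, <>r is true, so []s | <>r is true.
      At s0: []s requires s at every successor {s1}.
        s fails at s1, so []s is false at s0.
      At s0: <>r requires r at some successor in {s1}.
        r holds at s1, so <>r is true at s0.
    At s0: []r requires r at every successor {s1}.
      At s1: r is true.
    So []r is true at s0.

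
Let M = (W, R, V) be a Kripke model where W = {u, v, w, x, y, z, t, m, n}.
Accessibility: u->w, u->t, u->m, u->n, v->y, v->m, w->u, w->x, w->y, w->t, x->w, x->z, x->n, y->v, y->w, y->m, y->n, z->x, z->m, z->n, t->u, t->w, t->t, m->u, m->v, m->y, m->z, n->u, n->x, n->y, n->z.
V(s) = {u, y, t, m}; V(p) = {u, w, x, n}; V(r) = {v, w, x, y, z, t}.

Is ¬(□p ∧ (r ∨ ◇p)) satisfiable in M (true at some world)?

Yes

Let φ = ¬(□p ∧ (r ∨ ◇p)). Evaluate φ at each world:
  u (successors {w, t, m, n}): φ is true.
  v (successors {y, m}): φ is true.
  w (successors {u, x, y, t}): φ is true.
  x (successors {w, z, n}): φ is true.
  y (successors {v, w, m, n}): φ is true.
  z (successors {x, m, n}): φ is true.
  t (successors {u, w, t}): φ is true.
  m (successors {u, v, y, z}): φ is true.
  n (successors {u, x, y, z}): φ is true.
Detail at u (witness):
  At u: □p ∧ (r ∨ ◇p) is false, so ¬(□p ∧ (r ∨ ◇p)) is true.
    At u: □p is false, r ∨ ◇p is true, so □p ∧ (r ∨ ◇p) is false.
      At u: □p requires p at every successor {w, t, m, n}.
        p fails at t, so □p is false at u.
      At u: r is false, ◇p is true, so r ∨ ◇p is true.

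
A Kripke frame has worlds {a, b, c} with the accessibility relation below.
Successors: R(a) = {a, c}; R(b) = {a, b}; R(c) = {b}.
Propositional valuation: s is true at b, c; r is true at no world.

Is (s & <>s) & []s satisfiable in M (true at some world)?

Recall that []ψ holds at a world iff ψ holds at every accessible world, and <>ψ holds iff ψ holds at some accessible world.
Let φ = (s & <>s) & []s. Evaluate φ at each world:
  a (successors {a, c}): φ is false.
  b (successors {a, b}): φ is false.
  c (successors {b}): φ is true.
Detail at c (witness):
  At c: s & <>s is true, []s is true, so (s & <>s) & []s is true.
    At c: s is true, <>s is true, so s & <>s is true.
      At c: <>s requires s at some successor in {b}.
        s holds at b, so <>s is true at c.
    At c: []s requires s at every successor {b}.
      At b: s is true.
    So []s is true at c.

Yes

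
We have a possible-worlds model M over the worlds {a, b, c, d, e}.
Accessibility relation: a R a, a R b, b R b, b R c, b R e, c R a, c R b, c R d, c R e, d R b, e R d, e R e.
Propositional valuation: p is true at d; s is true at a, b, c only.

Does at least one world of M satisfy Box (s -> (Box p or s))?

Yes

Let φ = Box (s -> (Box p or s)). Evaluate φ at each world:
  a (successors {a, b}): φ is true.
  b (successors {b, c, e}): φ is true.
  c (successors {a, b, d, e}): φ is true.
  d (successors {b}): φ is true.
  e (successors {d, e}): φ is true.
Detail at a (witness):
  At a: Box (s -> (Box p or s)) requires s -> (Box p or s) at every successor {a, b}.
      At a: s is true, Box p or s is true, so s -> (Box p or s) is true.
      At b: s is true, Box p or s is true, so s -> (Box p or s) is true.
  So Box (s -> (Box p or s)) is true at a.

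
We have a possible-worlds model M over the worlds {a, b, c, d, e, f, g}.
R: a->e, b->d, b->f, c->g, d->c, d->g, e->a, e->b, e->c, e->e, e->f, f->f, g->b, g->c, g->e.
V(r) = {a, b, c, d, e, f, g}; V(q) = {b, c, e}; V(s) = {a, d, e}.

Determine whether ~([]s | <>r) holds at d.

No

Recall that []ψ holds at a world iff ψ holds at every accessible world, and <>ψ holds iff ψ holds at some accessible world.
At d: []s | <>r is true, so ~([]s | <>r) is false.
  At d: []s is false, <>r is true, so []s | <>r is true.
    At d: []s requires s at every successor {c, g}.
      s fails at c, so []s is false at d.
    At d: <>r requires r at some successor in {c, g}.
      r holds at c, so <>r is true at d.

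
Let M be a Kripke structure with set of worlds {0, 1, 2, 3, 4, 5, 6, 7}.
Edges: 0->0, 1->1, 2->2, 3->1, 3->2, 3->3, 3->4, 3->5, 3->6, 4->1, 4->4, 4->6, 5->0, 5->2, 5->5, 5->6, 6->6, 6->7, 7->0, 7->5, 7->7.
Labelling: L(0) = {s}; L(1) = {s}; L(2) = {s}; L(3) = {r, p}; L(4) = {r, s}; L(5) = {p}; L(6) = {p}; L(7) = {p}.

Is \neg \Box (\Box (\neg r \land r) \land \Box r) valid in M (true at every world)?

Let φ = \neg \Box (\Box (\neg r \land r) \land \Box r). Evaluate φ at each world:
  0 (successors {0}): φ is true.
  1 (successors {1}): φ is true.
  2 (successors {2}): φ is true.
  3 (successors {1, 2, 3, 4, 5, 6}): φ is true.
  4 (successors {1, 4, 6}): φ is true.
  5 (successors {0, 2, 5, 6}): φ is true.
  6 (successors {6, 7}): φ is true.
  7 (successors {0, 5, 7}): φ is true.
For instance, at 3:
  At 3: \Box (\Box (\neg r \land r) \land \Box r) is false, so \neg \Box (\Box (\neg r \land r) \land \Box r) is true.
    At 3: \Box (\Box (\neg r \land r) \land \Box r) requires \Box (\neg r \land r) \land \Box r at every successor {1, 2, 3, 4, 5, 6}.
      \Box (\neg r \land r) \land \Box r fails at 1, so \Box (\Box (\neg r \land r) \land \Box r) is false at 3.

Yes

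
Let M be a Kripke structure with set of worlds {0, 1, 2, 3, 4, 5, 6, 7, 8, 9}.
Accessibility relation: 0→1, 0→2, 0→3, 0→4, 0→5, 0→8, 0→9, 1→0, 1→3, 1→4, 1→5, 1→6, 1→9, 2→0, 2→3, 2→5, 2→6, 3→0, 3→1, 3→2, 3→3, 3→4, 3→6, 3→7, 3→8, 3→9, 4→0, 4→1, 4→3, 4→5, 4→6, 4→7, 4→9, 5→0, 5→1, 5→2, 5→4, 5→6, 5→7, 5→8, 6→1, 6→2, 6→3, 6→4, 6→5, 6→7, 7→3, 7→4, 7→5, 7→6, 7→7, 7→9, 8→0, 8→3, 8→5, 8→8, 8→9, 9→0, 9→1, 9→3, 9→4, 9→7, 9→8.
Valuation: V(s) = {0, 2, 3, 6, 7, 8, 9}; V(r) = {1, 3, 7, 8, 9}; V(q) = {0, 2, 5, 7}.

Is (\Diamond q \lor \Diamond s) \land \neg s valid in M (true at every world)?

No

Let φ = (\Diamond q \lor \Diamond s) \land \neg s. Evaluate φ at each world:
  0 (successors {1, 2, 3, 4, 5, 8, 9}): φ is false.
  1 (successors {0, 3, 4, 5, 6, 9}): φ is true.
  2 (successors {0, 3, 5, 6}): φ is false.
  3 (successors {0, 1, 2, 3, 4, 6, 7, 8, 9}): φ is false.
  4 (successors {0, 1, 3, 5, 6, 7, 9}): φ is true.
  5 (successors {0, 1, 2, 4, 6, 7, 8}): φ is true.
  6 (successors {1, 2, 3, 4, 5, 7}): φ is false.
  7 (successors {3, 4, 5, 6, 7, 9}): φ is false.
  8 (successors {0, 3, 5, 8, 9}): φ is false.
  9 (successors {0, 1, 3, 4, 7, 8}): φ is false.
Detail at 0 (counterexample):
  At 0: \Diamond q \lor \Diamond s is true, \neg s is false, so (\Diamond q \lor \Diamond s) \land \neg s is false.
    At 0: \Diamond q is true, \Diamond s is true, so \Diamond q \lor \Diamond s is true.
      At 0: \Diamond q requires q at some successor in {1, 2, 3, 4, 5, 8, 9}.
        q holds at 2, so \Diamond q is true at 0.
      At 0: \Diamond s requires s at some successor in {1, 2, 3, 4, 5, 8, 9}.
        s holds at 2, so \Diamond s is true at 0.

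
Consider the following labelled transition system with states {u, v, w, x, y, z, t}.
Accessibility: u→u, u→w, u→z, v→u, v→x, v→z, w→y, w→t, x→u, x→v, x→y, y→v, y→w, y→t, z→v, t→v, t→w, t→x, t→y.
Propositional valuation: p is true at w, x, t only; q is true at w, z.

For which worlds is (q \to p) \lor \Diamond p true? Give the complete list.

u, v, w, x, y, t

Let φ = (q \to p) \lor \Diamond p. Evaluate φ at each world:
  u (successors {u, w, z}): φ is true.
  v (successors {u, x, z}): φ is true.
  w (successors {y, t}): φ is true.
  x (successors {u, v, y}): φ is true.
  y (successors {v, w, t}): φ is true.
  z (successors {v}): φ is false.
  t (successors {v, w, x, y}): φ is true.
For instance, at z:
  At z: q \to p is false, \Diamond p is false, so (q \to p) \lor \Diamond p is false.
    At z: \Diamond p requires p at some successor in {v}.
      At v: p is false.
    So \Diamond p is false at z.
Satisfying worlds: {u, v, w, x, y, t}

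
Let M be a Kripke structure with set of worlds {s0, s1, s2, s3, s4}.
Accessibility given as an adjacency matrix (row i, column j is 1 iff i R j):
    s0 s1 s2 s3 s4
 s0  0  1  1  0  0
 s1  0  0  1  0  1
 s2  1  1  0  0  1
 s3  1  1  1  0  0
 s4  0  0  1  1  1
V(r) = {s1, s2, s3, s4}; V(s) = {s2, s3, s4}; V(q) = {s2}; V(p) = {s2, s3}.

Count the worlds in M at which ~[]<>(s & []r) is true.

Let φ = ~[]<>(s & []r). Evaluate φ at each world:
  s0 (successors {s1, s2}): φ is false.
  s1 (successors {s2, s4}): φ is false.
  s2 (successors {s0, s1, s4}): φ is true.
  s3 (successors {s0, s1, s2}): φ is true.
  s4 (successors {s2, s3, s4}): φ is true.
For instance, at s0:
  At s0: []<>(s & []r) is true, so ~[]<>(s & []r) is false.
    At s0: []<>(s & []r) requires <>(s & []r) at every successor {s1, s2}.
      At s1: <>(s & []r) is true.
      At s2: <>(s & []r) is true.
    So []<>(s & []r) is true at s0.
Satisfying worlds: {s2, s3, s4}

3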